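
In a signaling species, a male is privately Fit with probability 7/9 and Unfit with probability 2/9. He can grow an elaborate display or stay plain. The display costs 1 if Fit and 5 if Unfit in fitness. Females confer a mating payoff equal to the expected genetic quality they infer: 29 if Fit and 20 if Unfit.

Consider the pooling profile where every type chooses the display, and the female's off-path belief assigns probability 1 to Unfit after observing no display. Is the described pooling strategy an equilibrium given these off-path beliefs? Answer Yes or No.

On path, the female holds the prior and pays 7/9·29 + 2/9·20 = 27. Off path (no display), believing Unfit, it pays 20.
Fit: the display nets 27 − 1 = 26; no display nets 20. Fit stays.
Unfit: the display nets 27 − 5 = 22; no display nets 20. Unfit stays.
No type deviates, so pooling is sustained.

Yes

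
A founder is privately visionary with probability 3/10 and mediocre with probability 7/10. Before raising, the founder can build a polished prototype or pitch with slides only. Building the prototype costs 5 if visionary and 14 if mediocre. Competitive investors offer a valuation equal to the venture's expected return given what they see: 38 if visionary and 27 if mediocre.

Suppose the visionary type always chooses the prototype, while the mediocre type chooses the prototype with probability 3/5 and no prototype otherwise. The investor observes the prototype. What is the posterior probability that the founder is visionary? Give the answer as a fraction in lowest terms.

P(the prototype) = (3/10)·1 + (7/10)·(3/5) = 18/25.
By Bayes' rule, P(visionary | the prototype) = (3/10) / (18/25) = 5/12.

5/12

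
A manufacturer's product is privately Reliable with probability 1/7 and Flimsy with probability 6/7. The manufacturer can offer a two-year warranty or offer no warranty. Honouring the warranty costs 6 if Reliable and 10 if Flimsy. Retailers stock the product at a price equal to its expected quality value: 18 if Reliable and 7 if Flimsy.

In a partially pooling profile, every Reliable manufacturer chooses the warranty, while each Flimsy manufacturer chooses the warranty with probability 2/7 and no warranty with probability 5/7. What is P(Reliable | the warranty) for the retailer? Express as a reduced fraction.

P(the warranty) = (1/7)·1 + (6/7)·(2/7) = 19/49.
By Bayes' rule, P(Reliable | the warranty) = (1/7) / (19/49) = 7/19.

7/19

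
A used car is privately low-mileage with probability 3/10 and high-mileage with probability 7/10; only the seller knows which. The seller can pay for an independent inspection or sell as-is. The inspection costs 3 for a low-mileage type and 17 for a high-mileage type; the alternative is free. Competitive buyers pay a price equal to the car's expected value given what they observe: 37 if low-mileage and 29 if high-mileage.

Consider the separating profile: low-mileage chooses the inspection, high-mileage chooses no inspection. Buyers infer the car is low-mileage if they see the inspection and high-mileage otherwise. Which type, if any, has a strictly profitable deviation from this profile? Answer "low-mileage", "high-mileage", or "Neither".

The inspection pays 37; no inspection pays 29.
low-mileage: assigned the inspection, nets 37 − 3 = 34; deviating to no inspection nets 29.
high-mileage: assigned no inspection, nets 29; deviating to the inspection nets 37 − 17 = 20.
Both types strictly prefer their assigned action; no profitable deviation.

Neither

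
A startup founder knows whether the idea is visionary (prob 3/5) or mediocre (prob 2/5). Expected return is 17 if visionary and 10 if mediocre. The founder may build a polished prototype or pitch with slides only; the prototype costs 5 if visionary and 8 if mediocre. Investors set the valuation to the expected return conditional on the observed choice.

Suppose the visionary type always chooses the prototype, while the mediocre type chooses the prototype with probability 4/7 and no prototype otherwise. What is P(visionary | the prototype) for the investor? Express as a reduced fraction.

21/29

P(the prototype) = (3/5)·1 + (2/5)·(4/7) = 29/35.
By Bayes' rule, P(visionary | the prototype) = (3/5) / (29/35) = 21/29.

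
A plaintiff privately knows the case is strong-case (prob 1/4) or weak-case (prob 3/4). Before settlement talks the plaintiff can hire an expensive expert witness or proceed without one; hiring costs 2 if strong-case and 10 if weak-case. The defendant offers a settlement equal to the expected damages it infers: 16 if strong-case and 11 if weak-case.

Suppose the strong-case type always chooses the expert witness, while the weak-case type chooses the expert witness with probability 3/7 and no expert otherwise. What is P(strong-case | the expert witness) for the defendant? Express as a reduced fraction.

7/16

P(the expert witness) = (1/4)·1 + (3/4)·(3/7) = 4/7.
By Bayes' rule, P(strong-case | the expert witness) = (1/4) / (4/7) = 7/16.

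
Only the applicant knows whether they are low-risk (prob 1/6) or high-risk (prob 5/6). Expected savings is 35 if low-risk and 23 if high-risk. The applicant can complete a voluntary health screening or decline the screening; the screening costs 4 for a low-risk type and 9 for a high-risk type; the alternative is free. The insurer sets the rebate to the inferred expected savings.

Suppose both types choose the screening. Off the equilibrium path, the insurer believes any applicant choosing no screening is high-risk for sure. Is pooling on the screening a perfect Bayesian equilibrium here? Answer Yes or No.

No

On path, the insurer holds the prior and pays 1/6·35 + 5/6·23 = 25. Off path (no screening), believing high-risk, it pays 23.
low-risk: the screening nets 25 − 4 = 21; no screening nets 23. low-risk would deviate.
high-risk: the screening nets 25 − 9 = 16; no screening nets 23. high-risk would deviate.
A type deviates, so pooling fails.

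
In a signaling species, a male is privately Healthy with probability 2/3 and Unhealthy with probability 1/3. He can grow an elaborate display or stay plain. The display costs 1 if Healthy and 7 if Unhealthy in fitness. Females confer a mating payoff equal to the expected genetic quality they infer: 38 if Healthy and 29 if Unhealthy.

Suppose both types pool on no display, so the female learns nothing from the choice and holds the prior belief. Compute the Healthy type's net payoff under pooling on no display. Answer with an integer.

Pooled mating payoff = 2/3·38 + 1/3·29 = 35.
Healthy pays no cost for no display, so net payoff = 35.

35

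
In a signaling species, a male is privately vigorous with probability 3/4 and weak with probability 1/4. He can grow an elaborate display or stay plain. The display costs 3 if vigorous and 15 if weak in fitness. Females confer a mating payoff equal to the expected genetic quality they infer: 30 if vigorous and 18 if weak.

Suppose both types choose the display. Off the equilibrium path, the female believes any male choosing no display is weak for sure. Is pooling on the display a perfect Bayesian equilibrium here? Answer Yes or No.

No

On path, the female holds the prior and pays 3/4·30 + 1/4·18 = 27. Off path (no display), believing weak, it pays 18.
vigorous: the display nets 27 − 3 = 24; no display nets 18. vigorous stays.
weak: the display nets 27 − 15 = 12; no display nets 18. weak would deviate.
A type deviates, so pooling fails.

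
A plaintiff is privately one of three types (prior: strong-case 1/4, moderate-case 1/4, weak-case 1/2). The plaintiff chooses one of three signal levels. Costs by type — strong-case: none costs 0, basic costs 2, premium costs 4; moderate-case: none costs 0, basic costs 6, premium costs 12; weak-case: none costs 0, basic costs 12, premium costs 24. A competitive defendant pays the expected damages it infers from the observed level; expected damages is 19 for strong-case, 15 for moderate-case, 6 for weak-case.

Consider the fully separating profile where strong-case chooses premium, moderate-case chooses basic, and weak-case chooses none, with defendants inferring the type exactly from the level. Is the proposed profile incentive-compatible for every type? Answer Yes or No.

Separating settlements: premium → 19, basic → 15, none → 6.
strong-case (assigned premium): none: 6 − 0 = 6; basic: 15 − 2 = 13; premium: 19 − 4 = 15. strong-case stays.
moderate-case (assigned basic): none: 6 − 0 = 6; basic: 15 − 6 = 9; premium: 19 − 12 = 7. moderate-case stays.
weak-case (assigned none): none: 6 − 0 = 6; basic: 15 − 12 = 3; premium: 19 − 24 = -5. weak-case stays.
Every type prefers its assigned level; separation holds.

Yes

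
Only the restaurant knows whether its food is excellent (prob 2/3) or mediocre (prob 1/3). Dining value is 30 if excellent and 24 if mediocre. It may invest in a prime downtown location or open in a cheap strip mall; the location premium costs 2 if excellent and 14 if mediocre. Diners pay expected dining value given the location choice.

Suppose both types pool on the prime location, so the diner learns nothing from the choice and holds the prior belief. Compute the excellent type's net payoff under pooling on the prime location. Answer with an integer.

Pooled price premium = 2/3·30 + 1/3·24 = 28.
excellent pays cost 2 for the prime location, so net payoff = 28 − 2 = 26.

26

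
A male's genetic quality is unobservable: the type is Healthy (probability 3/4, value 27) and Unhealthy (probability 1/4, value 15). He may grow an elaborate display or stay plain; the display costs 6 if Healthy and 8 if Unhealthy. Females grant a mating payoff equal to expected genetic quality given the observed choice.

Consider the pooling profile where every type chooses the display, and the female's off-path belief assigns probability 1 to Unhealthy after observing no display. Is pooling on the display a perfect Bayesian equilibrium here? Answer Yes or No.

Yes

On path, the female holds the prior and pays 3/4·27 + 1/4·15 = 24. Off path (no display), believing Unhealthy, it pays 15.
Healthy: the display nets 24 − 6 = 18; no display nets 15. Healthy stays.
Unhealthy: the display nets 24 − 8 = 16; no display nets 15. Unhealthy stays.
No type deviates, so pooling is sustained.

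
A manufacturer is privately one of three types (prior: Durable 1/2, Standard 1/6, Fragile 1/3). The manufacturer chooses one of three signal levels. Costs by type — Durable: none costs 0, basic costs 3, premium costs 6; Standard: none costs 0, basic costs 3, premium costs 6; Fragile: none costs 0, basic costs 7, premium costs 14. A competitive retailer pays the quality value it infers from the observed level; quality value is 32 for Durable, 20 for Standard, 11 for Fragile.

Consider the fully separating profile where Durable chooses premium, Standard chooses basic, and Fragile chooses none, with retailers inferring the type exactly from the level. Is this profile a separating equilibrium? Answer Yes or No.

No

Separating prices: premium → 32, basic → 20, none → 11.
Durable (assigned premium): none: 11 − 0 = 11; basic: 20 − 3 = 17; premium: 32 − 6 = 26. Durable stays.
Standard (assigned basic): none: 11 − 0 = 11; basic: 20 − 3 = 17; premium: 32 − 6 = 26. Standard prefers premium.
Fragile (assigned none): none: 11 − 0 = 11; basic: 20 − 7 = 13; premium: 32 − 14 = 18. Fragile prefers premium.
At least one type deviates; the separating profile fails.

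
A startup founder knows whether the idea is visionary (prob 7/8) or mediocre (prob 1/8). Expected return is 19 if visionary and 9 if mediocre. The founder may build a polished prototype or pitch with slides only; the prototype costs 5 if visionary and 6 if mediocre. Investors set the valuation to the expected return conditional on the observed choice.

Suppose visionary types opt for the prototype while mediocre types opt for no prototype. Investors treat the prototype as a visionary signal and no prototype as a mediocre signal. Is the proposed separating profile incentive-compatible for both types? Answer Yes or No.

No

Under these beliefs, the prototype earns valuation 19 and no prototype earns valuation 9.
visionary: the prototype nets 19 − 5 = 14; no prototype nets 9. visionary prefers the prototype.
mediocre: the prototype nets 19 − 6 = 13; no prototype nets 9. mediocre would deviate to the prototype.
mediocre has a profitable deviation, so the profile is not an equilibrium.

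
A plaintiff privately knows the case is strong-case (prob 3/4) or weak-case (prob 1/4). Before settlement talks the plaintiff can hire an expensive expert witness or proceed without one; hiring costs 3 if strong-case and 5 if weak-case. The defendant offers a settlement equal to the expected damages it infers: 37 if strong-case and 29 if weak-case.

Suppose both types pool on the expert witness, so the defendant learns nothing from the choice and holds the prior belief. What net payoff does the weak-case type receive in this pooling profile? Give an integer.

Pooled settlement = 3/4·37 + 1/4·29 = 35.
weak-case pays cost 5 for the expert witness, so net payoff = 35 − 5 = 30.

30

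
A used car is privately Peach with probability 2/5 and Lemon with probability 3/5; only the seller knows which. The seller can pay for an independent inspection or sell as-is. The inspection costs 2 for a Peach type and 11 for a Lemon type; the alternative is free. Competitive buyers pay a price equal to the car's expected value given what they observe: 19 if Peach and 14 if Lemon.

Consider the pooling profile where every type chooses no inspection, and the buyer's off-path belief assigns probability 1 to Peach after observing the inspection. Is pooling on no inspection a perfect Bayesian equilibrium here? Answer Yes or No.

On path, the buyer holds the prior and pays 2/5·19 + 3/5·14 = 16. Off path (the inspection), believing Peach, it pays 19.
Peach: no inspection nets 16; the inspection nets 19 − 2 = 17. Peach would deviate.
Lemon: no inspection nets 16; the inspection nets 19 − 11 = 8. Lemon stays.
A type deviates, so pooling fails.

No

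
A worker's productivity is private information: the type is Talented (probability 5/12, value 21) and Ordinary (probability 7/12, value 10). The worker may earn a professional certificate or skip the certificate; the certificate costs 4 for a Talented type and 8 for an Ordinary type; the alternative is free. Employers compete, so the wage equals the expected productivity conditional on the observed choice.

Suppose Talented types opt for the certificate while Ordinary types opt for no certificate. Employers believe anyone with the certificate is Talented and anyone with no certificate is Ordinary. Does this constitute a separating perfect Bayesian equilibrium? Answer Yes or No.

Under these beliefs, the certificate earns wage 21 and no certificate earns wage 10.
Talented: the certificate nets 21 − 4 = 17; no certificate nets 10. Talented prefers the certificate.
Ordinary: the certificate nets 21 − 8 = 13; no certificate nets 10. Ordinary would deviate to the certificate.
Ordinary has a profitable deviation, so the profile is not an equilibrium.

No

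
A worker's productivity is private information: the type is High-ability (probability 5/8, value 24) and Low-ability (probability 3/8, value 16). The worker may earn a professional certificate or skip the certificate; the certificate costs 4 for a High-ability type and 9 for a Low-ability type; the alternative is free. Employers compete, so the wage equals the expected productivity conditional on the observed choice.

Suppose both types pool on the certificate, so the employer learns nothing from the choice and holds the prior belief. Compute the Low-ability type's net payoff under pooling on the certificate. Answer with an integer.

12

Pooled wage = 5/8·24 + 3/8·16 = 21.
Low-ability pays cost 9 for the certificate, so net payoff = 21 − 9 = 12.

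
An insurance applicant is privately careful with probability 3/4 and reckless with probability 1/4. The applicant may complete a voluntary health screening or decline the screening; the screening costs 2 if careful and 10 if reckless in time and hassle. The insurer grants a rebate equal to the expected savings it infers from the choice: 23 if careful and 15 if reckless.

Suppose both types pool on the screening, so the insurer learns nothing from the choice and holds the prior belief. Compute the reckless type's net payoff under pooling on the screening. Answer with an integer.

11

Pooled rebate = 3/4·23 + 1/4·15 = 21.
reckless pays cost 10 for the screening, so net payoff = 21 − 10 = 11.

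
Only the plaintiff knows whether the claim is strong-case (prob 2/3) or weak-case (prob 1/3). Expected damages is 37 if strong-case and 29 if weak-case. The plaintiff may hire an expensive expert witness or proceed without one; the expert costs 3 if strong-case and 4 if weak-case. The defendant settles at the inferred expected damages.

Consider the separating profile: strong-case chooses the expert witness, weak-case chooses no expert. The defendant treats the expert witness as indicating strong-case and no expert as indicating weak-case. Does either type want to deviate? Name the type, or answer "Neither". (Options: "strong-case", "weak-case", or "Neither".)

The expert witness pays 37; no expert pays 29.
strong-case: assigned the expert witness, nets 37 − 3 = 34; deviating to no expert nets 29.
weak-case: assigned no expert, nets 29; deviating to the expert witness nets 37 − 4 = 33.
The weak-case type gains 4 by deviating.

weak-case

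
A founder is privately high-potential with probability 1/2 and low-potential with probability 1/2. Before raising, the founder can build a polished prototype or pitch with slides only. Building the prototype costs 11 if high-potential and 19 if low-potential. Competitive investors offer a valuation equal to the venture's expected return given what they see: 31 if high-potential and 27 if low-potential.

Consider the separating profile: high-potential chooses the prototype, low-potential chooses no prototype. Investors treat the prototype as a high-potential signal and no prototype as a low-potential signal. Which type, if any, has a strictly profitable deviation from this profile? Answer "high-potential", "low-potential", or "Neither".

The prototype pays 31; no prototype pays 27.
high-potential: assigned the prototype, nets 31 − 11 = 20; deviating to no prototype nets 27.
low-potential: assigned no prototype, nets 27; deviating to the prototype nets 31 − 19 = 12.
The high-potential type gains 7 by deviating.

high-potential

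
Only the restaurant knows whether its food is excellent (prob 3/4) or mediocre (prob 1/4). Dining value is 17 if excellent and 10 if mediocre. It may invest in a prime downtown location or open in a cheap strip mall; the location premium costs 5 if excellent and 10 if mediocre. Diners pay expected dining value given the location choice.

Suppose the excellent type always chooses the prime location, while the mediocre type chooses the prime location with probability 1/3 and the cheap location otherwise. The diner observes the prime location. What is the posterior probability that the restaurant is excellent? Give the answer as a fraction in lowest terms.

9/10

P(the prime location) = (3/4)·1 + (1/4)·(1/3) = 5/6.
By Bayes' rule, P(excellent | the prime location) = (3/4) / (5/6) = 9/10.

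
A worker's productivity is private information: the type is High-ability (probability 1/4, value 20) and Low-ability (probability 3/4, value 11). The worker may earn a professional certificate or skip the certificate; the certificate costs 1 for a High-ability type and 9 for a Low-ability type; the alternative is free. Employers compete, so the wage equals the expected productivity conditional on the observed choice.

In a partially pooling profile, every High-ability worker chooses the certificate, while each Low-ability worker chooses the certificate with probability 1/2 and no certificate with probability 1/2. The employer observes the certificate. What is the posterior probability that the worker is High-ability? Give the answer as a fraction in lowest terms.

P(the certificate) = (1/4)·1 + (3/4)·(1/2) = 5/8.
By Bayes' rule, P(High-ability | the certificate) = (1/4) / (5/8) = 2/5.

2/5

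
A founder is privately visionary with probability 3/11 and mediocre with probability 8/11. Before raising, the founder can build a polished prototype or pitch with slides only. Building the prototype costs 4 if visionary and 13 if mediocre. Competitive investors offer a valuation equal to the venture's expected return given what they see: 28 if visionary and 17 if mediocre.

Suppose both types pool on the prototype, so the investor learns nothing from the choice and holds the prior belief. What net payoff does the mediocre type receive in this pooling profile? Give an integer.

Pooled valuation = 3/11·28 + 8/11·17 = 20.
mediocre pays cost 13 for the prototype, so net payoff = 20 − 13 = 7.

7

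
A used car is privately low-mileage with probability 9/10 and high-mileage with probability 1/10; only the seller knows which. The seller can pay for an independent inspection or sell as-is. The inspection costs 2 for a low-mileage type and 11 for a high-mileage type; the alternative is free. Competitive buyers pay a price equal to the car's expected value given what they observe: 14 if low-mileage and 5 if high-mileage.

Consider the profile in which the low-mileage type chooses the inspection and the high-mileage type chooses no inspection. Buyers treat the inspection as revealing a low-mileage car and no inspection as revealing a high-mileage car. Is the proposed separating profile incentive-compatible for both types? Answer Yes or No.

Under these beliefs, the inspection earns price 14 and no inspection earns price 5.
low-mileage: the inspection nets 14 − 2 = 12; no inspection nets 5. low-mileage prefers the inspection.
high-mileage: the inspection nets 14 − 11 = 3; no inspection nets 5. high-mileage prefers no inspection.
Neither type deviates, so the separating profile is an equilibrium.

Yes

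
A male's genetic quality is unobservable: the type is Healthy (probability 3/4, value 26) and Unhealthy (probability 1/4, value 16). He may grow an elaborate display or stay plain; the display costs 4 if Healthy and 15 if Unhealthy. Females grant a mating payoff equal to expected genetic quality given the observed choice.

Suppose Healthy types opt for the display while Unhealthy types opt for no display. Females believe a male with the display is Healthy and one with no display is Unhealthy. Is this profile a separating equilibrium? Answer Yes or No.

Under these beliefs, the display earns mating payoff 26 and no display earns mating payoff 16.
Healthy: the display nets 26 − 4 = 22; no display nets 16. Healthy prefers the display.
Unhealthy: the display nets 26 − 15 = 11; no display nets 16. Unhealthy prefers no display.
Neither type deviates, so the separating profile is an equilibrium.

Yes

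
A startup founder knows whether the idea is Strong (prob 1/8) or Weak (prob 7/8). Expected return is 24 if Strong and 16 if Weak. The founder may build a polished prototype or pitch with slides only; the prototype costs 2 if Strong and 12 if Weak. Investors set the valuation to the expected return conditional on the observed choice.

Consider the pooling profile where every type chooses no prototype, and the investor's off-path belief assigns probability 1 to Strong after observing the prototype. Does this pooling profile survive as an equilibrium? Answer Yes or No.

No

On path, the investor holds the prior and pays 1/8·24 + 7/8·16 = 17. Off path (the prototype), believing Strong, it pays 24.
Strong: no prototype nets 17; the prototype nets 24 − 2 = 22. Strong would deviate.
Weak: no prototype nets 17; the prototype nets 24 − 12 = 12. Weak stays.
A type deviates, so pooling fails.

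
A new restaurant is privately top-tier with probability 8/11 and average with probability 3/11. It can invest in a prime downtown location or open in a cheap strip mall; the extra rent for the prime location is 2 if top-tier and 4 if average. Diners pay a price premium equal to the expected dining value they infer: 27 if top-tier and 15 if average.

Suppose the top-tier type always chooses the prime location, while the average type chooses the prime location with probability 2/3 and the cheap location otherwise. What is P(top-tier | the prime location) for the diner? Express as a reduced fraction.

4/5

P(the prime location) = (8/11)·1 + (3/11)·(2/3) = 10/11.
By Bayes' rule, P(top-tier | the prime location) = (8/11) / (10/11) = 4/5.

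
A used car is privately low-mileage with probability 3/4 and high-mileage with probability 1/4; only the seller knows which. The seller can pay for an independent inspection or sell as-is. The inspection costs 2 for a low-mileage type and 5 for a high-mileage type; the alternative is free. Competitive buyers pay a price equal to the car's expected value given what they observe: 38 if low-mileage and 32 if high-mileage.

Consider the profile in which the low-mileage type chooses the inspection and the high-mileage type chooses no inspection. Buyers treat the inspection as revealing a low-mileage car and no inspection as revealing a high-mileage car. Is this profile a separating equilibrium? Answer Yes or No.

No

Under these beliefs, the inspection earns price 38 and no inspection earns price 32.
low-mileage: the inspection nets 38 − 2 = 36; no inspection nets 32. low-mileage prefers the inspection.
high-mileage: the inspection nets 38 − 5 = 33; no inspection nets 32. high-mileage would deviate to the inspection.
high-mileage has a profitable deviation, so the profile is not an equilibrium.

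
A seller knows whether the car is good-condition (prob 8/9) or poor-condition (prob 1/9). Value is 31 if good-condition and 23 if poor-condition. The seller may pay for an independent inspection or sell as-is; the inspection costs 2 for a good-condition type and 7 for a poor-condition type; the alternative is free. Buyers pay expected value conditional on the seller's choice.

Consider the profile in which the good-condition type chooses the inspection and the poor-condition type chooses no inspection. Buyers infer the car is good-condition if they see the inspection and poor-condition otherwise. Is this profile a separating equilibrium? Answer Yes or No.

Under these beliefs, the inspection earns price 31 and no inspection earns price 23.
good-condition: the inspection nets 31 − 2 = 29; no inspection nets 23. good-condition prefers the inspection.
poor-condition: the inspection nets 31 − 7 = 24; no inspection nets 23. poor-condition would deviate to the inspection.
poor-condition has a profitable deviation, so the profile is not an equilibrium.

No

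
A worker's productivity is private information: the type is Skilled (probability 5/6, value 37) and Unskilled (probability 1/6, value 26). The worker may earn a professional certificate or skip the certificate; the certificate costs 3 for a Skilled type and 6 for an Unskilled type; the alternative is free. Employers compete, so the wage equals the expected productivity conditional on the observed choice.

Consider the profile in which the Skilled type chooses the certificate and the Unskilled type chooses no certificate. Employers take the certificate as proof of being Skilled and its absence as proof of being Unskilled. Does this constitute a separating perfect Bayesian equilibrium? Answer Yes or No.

Under these beliefs, the certificate earns wage 37 and no certificate earns wage 26.
Skilled: the certificate nets 37 − 3 = 34; no certificate nets 26. Skilled prefers the certificate.
Unskilled: the certificate nets 37 − 6 = 31; no certificate nets 26. Unskilled would deviate to the certificate.
Unskilled has a profitable deviation, so the profile is not an equilibrium.

No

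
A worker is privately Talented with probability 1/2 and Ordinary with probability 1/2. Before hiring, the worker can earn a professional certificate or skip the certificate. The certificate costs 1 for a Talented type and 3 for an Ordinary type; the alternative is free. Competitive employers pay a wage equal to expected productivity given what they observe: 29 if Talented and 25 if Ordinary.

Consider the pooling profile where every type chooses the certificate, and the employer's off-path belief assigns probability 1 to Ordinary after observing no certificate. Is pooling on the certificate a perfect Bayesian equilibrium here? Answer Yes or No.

No

On path, the employer holds the prior and pays 1/2·29 + 1/2·25 = 27. Off path (no certificate), believing Ordinary, it pays 25.
Talented: the certificate nets 27 − 1 = 26; no certificate nets 25. Talented stays.
Ordinary: the certificate nets 27 − 3 = 24; no certificate nets 25. Ordinary would deviate.
A type deviates, so pooling fails.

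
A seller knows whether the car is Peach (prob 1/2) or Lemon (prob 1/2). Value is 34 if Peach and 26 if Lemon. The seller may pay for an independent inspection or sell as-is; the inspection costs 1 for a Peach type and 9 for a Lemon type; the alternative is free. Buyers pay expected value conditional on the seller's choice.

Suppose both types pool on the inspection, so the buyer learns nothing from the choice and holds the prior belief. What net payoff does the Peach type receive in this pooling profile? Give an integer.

Pooled price = 1/2·34 + 1/2·26 = 30.
Peach pays cost 1 for the inspection, so net payoff = 30 − 1 = 29.

29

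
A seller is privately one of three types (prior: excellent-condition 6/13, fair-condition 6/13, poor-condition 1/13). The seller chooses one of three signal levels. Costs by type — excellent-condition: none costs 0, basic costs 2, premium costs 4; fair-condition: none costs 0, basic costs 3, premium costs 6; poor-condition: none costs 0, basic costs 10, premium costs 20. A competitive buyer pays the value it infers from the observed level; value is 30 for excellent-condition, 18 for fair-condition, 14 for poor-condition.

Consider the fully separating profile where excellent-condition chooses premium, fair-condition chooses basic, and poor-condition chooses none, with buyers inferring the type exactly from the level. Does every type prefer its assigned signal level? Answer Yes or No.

No

Separating prices: premium → 30, basic → 18, none → 14.
excellent-condition (assigned premium): none: 14 − 0 = 14; basic: 18 − 2 = 16; premium: 30 − 4 = 26. excellent-condition stays.
fair-condition (assigned basic): none: 14 − 0 = 14; basic: 18 − 3 = 15; premium: 30 − 6 = 24. fair-condition prefers premium.
poor-condition (assigned none): none: 14 − 0 = 14; basic: 18 − 10 = 8; premium: 30 − 20 = 10. poor-condition stays.
At least one type deviates; the separating profile fails.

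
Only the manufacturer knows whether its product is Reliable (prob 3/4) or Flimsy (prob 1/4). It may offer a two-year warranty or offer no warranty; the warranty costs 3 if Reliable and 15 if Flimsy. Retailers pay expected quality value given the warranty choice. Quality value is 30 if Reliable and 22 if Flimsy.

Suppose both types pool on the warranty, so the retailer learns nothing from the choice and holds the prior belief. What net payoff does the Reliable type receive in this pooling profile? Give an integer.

Pooled price = 3/4·30 + 1/4·22 = 28.
Reliable pays cost 3 for the warranty, so net payoff = 28 − 3 = 25.

25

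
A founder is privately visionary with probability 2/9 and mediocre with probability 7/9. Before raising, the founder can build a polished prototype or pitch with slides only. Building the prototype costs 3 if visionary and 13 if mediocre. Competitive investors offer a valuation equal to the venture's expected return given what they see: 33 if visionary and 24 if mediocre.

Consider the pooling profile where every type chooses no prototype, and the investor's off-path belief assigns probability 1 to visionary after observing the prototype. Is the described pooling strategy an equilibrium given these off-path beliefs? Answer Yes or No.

On path, the investor holds the prior and pays 2/9·33 + 7/9·24 = 26. Off path (the prototype), believing visionary, it pays 33.
visionary: no prototype nets 26; the prototype nets 33 − 3 = 30. visionary would deviate.
mediocre: no prototype nets 26; the prototype nets 33 − 13 = 20. mediocre stays.
A type deviates, so pooling fails.

No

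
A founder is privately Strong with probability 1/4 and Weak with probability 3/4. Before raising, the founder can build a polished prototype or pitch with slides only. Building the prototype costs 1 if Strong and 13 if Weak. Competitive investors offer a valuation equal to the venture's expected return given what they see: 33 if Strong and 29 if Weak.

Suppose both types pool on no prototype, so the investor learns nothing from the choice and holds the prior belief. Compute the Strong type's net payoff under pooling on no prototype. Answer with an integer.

30

Pooled valuation = 1/4·33 + 3/4·29 = 30.
Strong pays no cost for no prototype, so net payoff = 30.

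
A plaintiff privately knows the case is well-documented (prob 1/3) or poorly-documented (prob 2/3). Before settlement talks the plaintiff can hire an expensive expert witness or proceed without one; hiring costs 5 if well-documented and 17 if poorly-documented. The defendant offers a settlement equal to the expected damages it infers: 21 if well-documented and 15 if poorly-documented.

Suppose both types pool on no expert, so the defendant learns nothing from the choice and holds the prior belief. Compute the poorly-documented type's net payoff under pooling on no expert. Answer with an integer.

17

Pooled settlement = 1/3·21 + 2/3·15 = 17.
poorly-documented pays no cost for no expert, so net payoff = 17.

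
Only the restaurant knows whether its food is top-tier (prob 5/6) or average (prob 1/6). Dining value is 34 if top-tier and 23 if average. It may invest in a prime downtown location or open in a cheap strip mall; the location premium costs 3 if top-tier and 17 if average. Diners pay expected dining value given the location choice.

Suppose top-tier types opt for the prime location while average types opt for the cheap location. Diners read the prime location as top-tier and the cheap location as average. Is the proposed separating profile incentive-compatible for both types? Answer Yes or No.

Under these beliefs, the prime location earns price premium 34 and the cheap location earns price premium 23.
top-tier: the prime location nets 34 − 3 = 31; the cheap location nets 23. top-tier prefers the prime location.
average: the prime location nets 34 − 17 = 17; the cheap location nets 23. average prefers the cheap location.
Neither type deviates, so the separating profile is an equilibrium.

Yes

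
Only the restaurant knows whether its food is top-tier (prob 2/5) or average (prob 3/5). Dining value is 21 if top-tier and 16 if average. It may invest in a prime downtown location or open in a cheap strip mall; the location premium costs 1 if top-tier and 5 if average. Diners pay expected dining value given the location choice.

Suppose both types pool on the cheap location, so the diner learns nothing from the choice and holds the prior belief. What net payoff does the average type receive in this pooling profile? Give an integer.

Pooled price premium = 2/5·21 + 3/5·16 = 18.
average pays no cost for the cheap location, so net payoff = 18.

18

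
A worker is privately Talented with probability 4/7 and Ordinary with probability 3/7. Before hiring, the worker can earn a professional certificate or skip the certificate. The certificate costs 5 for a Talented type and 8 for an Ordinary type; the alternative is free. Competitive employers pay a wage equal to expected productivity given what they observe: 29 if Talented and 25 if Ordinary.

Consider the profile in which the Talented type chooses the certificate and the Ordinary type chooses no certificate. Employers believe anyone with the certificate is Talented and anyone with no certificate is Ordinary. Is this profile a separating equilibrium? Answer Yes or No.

No

Under these beliefs, the certificate earns wage 29 and no certificate earns wage 25.
Talented: the certificate nets 29 − 5 = 24; no certificate nets 25. Talented would deviate to no certificate.
Ordinary: the certificate nets 29 − 8 = 21; no certificate nets 25. Ordinary prefers no certificate.
Talented has a profitable deviation, so the profile is not an equilibrium.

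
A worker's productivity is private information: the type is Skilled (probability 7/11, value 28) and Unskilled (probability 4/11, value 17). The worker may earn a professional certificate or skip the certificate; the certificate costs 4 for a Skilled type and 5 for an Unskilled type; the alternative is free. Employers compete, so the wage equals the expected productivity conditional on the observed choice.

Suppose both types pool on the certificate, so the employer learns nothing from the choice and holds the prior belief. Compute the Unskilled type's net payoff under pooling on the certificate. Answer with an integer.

Pooled wage = 7/11·28 + 4/11·17 = 24.
Unskilled pays cost 5 for the certificate, so net payoff = 24 − 5 = 19.

19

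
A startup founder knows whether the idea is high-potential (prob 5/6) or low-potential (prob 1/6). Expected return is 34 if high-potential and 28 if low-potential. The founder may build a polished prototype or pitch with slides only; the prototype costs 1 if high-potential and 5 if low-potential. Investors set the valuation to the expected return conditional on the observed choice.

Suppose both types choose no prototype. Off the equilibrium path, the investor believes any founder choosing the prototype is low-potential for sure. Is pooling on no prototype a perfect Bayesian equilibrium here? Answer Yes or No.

On path, the investor holds the prior and pays 5/6·34 + 1/6·28 = 33. Off path (the prototype), believing low-potential, it pays 28.
high-potential: no prototype nets 33; the prototype nets 28 − 1 = 27. high-potential stays.
low-potential: no prototype nets 33; the prototype nets 28 − 5 = 23. low-potential stays.
No type deviates, so pooling is sustained.

Yes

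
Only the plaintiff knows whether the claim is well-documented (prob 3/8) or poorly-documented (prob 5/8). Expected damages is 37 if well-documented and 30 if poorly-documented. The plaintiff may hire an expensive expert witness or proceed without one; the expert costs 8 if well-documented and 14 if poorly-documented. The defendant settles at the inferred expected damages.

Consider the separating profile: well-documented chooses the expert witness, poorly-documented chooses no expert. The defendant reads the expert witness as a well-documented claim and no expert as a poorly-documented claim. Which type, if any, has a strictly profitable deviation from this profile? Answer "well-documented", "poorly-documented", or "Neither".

The expert witness pays 37; no expert pays 30.
well-documented: assigned the expert witness, nets 37 − 8 = 29; deviating to no expert nets 30.
poorly-documented: assigned no expert, nets 30; deviating to the expert witness nets 37 − 14 = 23.
The well-documented type gains 1 by deviating.

well-documented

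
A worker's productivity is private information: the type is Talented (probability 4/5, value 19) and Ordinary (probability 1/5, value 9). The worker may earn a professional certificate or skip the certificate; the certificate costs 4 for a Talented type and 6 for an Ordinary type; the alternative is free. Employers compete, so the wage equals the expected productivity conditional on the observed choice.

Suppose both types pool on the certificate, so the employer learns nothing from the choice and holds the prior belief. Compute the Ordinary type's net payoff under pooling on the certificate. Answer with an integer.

Pooled wage = 4/5·19 + 1/5·9 = 17.
Ordinary pays cost 6 for the certificate, so net payoff = 17 − 6 = 11.

11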